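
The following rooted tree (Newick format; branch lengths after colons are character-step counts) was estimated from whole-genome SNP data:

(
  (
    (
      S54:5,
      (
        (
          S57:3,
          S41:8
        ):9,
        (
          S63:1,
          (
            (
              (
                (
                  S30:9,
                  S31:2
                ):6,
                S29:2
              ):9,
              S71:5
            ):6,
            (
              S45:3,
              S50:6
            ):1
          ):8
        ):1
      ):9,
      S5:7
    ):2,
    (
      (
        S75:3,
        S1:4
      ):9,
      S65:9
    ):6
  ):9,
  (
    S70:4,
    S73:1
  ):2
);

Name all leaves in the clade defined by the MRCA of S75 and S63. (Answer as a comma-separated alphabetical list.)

S1, S29, S30, S31, S41, S45, S5, S50, S54, S57, S63, S65, S71, S75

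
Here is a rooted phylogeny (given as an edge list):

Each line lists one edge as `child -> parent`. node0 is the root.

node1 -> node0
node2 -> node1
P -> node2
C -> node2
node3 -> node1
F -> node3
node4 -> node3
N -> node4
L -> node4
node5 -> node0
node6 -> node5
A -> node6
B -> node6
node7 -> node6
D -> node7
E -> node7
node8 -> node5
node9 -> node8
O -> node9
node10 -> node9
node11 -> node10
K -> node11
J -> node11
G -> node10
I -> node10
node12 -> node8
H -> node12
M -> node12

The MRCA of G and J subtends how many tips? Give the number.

4

The MRCA of G and J is the node subtending ((K,J),G,I).
That clade contains 4 terminal taxa: G, I, J, K.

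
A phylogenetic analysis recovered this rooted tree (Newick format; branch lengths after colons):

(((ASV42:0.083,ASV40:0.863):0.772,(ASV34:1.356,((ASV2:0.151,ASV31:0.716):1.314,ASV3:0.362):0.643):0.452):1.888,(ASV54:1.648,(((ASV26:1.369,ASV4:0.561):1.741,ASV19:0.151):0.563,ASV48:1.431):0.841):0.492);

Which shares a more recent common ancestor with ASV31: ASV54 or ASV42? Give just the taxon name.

ASV42

The MRCA of ASV31 and ASV42 subtends ((ASV42,ASV40),(ASV34,((ASV2,ASV31),ASV3))) (6 taxa).
The MRCA of ASV31 and ASV54 is the root, subtending the entire tree (11 taxa).
The first is nested inside the second, so ASV31 shares a more recent common ancestor with ASV42.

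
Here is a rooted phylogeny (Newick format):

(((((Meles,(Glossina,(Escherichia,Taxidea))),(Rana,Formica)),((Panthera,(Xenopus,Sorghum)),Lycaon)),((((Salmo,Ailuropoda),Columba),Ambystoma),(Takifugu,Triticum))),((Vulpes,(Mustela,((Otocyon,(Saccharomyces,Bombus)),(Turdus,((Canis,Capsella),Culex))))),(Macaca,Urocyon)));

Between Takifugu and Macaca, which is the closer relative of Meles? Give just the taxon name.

Takifugu

The MRCA of Meles and Takifugu subtends ((((Meles,(Glossina,(Escherichia,Taxidea))),(Rana,Formica)),((Panthera,(Xenopus,Sorghum)),Lycaon)),((((Salmo,Ailuropoda),Columba),Ambystoma),(Takifugu,Triticum))) (16 taxa).
The MRCA of Meles and Macaca is the root, subtending the entire tree (27 taxa).
The first is nested inside the second, so Meles shares a more recent common ancestor with Takifugu.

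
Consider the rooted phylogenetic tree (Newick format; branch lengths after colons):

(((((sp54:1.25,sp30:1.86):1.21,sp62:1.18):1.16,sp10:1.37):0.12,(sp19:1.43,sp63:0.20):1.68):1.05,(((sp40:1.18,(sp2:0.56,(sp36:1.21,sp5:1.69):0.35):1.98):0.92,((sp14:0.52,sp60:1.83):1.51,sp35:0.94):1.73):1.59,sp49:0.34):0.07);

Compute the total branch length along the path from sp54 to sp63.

5.62

The path runs sp54 → … → MRCA → … → sp63; the MRCA is the node subtending ((((sp54,sp30),sp62),sp10),(sp19,sp63)).
Branch lengths along that path: 1.25 + 1.21 + 1.16 + 0.12 + 1.68 + 0.20 = 5.62.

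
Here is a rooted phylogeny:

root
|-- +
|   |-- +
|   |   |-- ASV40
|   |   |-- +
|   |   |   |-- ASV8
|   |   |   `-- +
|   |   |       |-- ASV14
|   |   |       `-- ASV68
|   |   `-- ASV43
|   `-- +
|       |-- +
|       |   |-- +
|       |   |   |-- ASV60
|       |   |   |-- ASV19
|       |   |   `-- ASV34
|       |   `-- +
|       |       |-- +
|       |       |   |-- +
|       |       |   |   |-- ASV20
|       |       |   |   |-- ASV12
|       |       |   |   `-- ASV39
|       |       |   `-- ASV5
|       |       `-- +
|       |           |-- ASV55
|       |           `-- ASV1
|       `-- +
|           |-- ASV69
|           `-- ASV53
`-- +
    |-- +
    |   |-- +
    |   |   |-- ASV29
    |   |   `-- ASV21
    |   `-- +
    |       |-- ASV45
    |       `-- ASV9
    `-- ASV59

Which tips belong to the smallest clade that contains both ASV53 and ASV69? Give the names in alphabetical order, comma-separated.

Tracing ASV53: it sits inside (ASV69,ASV53).
Tracing ASV69: it sits inside (ASV69,ASV53).
The smallest clade enclosing both is (ASV69,ASV53); the answer is its 2 terminal taxa in alphabetical order.

ASV53, ASV69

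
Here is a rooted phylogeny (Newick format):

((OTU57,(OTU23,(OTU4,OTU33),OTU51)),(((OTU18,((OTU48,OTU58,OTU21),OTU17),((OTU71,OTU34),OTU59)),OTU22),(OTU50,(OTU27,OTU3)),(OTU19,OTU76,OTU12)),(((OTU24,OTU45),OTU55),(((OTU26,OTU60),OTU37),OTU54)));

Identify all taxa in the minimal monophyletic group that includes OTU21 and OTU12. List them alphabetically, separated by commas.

OTU12, OTU17, OTU18, OTU19, OTU21, OTU22, OTU27, OTU3, OTU34, OTU48, OTU50, OTU58, OTU59, OTU71, OTU76

Tracing OTU21: it sits inside (OTU48,OTU58,OTU21).
Tracing OTU12: it sits inside (OTU19,OTU76,OTU12).
The smallest clade enclosing both is (((OTU18,((OTU48,OTU58,OTU21),OTU17),((OTU71,OTU34),OTU59)),OTU22),(OTU50,(OTU27,OTU3)),(OTU19,OTU76,OTU12)); the answer is its 15 terminal taxa in alphabetical order.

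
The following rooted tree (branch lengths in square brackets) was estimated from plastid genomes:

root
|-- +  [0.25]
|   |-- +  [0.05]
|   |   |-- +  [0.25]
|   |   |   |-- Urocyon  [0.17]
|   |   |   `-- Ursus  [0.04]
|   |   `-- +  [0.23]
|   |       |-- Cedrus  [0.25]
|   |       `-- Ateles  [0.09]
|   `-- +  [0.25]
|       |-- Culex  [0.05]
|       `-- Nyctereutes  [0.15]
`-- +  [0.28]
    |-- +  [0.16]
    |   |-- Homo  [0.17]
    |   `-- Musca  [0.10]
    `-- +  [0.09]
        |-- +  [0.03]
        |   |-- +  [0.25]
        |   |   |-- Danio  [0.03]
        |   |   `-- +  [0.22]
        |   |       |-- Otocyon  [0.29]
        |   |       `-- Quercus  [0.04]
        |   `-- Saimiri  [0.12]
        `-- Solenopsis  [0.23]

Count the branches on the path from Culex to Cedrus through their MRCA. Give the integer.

5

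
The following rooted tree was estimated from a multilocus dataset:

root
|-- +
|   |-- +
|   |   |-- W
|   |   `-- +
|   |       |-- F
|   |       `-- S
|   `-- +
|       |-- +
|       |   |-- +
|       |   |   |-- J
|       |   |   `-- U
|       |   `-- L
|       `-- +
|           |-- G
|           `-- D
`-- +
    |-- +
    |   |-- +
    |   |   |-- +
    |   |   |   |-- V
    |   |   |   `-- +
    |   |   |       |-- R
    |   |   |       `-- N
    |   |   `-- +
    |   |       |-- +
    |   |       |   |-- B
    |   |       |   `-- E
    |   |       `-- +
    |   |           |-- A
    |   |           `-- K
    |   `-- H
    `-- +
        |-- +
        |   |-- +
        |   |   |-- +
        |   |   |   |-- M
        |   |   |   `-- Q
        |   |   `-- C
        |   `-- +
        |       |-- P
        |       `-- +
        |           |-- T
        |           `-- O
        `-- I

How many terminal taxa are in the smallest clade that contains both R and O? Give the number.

15

The MRCA of R and O is the node subtending ((((V,(R,N)),((B,E),(A,K))),H),((((M,Q),C),(P,(T,O))),I)).
That clade contains 15 terminal taxa: A, B, C, E, H, I, K, M, N, O, P, Q, R, T, V.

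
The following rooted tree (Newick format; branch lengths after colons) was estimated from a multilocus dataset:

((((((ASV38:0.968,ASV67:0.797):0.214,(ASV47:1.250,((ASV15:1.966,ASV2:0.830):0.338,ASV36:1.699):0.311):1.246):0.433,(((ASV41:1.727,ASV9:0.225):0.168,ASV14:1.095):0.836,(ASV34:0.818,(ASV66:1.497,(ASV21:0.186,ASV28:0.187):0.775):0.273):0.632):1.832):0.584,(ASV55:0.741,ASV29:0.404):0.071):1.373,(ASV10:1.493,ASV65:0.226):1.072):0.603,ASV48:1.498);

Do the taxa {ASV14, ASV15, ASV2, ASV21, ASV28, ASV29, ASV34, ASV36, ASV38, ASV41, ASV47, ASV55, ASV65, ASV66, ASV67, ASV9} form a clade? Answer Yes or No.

The MRCA of the listed taxa subtends (((((ASV38,ASV67),(ASV47,((ASV15,ASV2),ASV36))),(((ASV41,ASV9),ASV14),(ASV34,(ASV66,(ASV21,ASV28))))),(ASV55,ASV29)),(ASV10,ASV65)).
That clade also contains ASV10, which is not in the proposed group, so the group is not monophyletic.

No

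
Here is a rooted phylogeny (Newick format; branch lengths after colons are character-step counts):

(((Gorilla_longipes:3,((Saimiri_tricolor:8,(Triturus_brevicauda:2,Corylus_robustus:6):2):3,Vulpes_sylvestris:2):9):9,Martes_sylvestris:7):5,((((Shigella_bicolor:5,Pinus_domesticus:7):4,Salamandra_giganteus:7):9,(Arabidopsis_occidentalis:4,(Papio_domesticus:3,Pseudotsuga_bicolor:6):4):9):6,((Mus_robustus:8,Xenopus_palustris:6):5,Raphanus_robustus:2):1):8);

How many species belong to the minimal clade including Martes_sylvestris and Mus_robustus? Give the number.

The MRCA of Martes_sylvestris and Mus_robustus is the root, so the clade is the entire tree.
That clade contains 15 terminal taxa: Arabidopsis_occidentalis, Corylus_robustus, Gorilla_longipes, Martes_sylvestris, Mus_robustus, Papio_domesticus, Pinus_domesticus, Pseudotsuga_bicolor, Raphanus_robustus, Saimiri_tricolor, Salamandra_giganteus, Shigella_bicolor, Triturus_brevicauda, Vulpes_sylvestris, Xenopus_palustris.

15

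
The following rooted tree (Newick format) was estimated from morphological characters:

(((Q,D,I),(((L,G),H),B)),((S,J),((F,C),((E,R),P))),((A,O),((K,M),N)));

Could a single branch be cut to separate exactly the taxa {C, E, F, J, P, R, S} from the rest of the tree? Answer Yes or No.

The most recent common ancestor of these taxa subtends ((S,J),((F,C),((E,R),P))).
That clade has exactly 7 tips — every listed taxon and nothing else — so the group is monophyletic.

Yes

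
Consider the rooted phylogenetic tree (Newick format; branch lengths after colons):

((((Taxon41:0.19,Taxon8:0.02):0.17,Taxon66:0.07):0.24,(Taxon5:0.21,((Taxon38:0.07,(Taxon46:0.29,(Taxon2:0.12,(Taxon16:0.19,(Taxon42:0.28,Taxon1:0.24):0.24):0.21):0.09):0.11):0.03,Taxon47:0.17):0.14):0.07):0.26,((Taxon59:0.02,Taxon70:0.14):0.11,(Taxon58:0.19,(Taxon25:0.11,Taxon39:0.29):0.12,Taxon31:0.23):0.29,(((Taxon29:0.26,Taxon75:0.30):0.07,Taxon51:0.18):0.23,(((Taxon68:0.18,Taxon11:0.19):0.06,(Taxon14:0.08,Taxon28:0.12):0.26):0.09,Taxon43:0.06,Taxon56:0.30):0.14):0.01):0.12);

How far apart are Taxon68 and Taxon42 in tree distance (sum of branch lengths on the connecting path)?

2.03

The path runs Taxon68 → … → MRCA → … → Taxon42; the MRCA is the root of the tree.
Branch lengths along that path: 0.18 + 0.06 + 0.09 + 0.14 + 0.01 + 0.12 + 0.26 + 0.07 + 0.14 + 0.03 + 0.11 + 0.09 + 0.21 + 0.24 + 0.28 = 2.03.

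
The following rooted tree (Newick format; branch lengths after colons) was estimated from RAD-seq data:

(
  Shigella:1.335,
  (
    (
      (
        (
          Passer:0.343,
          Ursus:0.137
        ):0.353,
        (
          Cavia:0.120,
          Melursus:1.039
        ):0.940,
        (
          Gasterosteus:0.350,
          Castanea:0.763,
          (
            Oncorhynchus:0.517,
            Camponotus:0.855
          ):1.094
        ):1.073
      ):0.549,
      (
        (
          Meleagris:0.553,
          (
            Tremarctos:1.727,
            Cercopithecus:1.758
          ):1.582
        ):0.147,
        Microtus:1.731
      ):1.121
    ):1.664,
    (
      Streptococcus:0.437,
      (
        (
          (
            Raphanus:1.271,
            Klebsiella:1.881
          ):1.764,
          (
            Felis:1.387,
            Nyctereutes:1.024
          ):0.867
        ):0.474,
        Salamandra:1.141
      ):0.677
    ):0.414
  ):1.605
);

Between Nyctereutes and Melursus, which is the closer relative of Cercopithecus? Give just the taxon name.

Melursus

The MRCA of Cercopithecus and Melursus subtends (((Passer,Ursus),(Cavia,Melursus),(Gasterosteus,Castanea,(Oncorhynchus,Camponotus))),((Meleagris,(Tremarctos,Cercopithecus)),Microtus)) (12 taxa).
The MRCA of Cercopithecus and Nyctereutes subtends ((((Passer,Ursus),(Cavia,Melursus),(Gasterosteus,Castanea,(Oncorhynchus,Camponotus))),((Meleagris,(Tremarctos,Cercopithecus)),Microtus)),(Streptococcus,(((Raphanus,Klebsiella),(Felis,Nyctereutes)),Salamandra))) (18 taxa).
The first is nested inside the second, so Cercopithecus shares a more recent common ancestor with Melursus.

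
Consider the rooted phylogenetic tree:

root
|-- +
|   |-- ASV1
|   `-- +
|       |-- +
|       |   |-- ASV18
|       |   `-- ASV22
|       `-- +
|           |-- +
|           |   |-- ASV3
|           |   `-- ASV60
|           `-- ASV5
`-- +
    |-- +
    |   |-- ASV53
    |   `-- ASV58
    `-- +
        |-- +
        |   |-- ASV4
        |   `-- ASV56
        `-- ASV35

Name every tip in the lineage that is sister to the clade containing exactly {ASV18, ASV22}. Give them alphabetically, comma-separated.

ASV3, ASV5, ASV60

The clade containing exactly {ASV18, ASV22} attaches to the tree at the node subtending ((ASV18,ASV22),((ASV3,ASV60),ASV5)).
The other lineage descending from that same node — the sister group — is ((ASV3,ASV60),ASV5); its 3 tips in alphabetical order are the answer.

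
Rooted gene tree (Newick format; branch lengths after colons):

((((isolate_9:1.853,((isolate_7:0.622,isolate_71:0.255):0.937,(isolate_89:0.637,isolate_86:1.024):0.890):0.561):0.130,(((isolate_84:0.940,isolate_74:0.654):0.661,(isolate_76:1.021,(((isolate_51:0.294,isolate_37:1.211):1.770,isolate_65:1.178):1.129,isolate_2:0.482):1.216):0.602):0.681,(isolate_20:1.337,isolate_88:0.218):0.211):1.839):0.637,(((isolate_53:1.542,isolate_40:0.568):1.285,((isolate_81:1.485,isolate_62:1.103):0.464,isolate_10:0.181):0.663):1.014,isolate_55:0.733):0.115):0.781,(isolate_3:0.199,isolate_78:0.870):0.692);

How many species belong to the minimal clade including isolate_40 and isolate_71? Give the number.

The MRCA of isolate_40 and isolate_71 is the node subtending (((isolate_9,((isolate_7,isolate_71),(isolate_89,isolate_86))),(((isolate_84,isolate_74),(isolate_76,(((isolate_51,isolate_37),isolate_65),isolate_2))),(isolate_20,isolate_88))),(((isolate_53,isolate_40),((isolate_81,isolate_62),isolate_10)),isolate_55)).
That clade contains 20 terminal taxa: isolate_10, isolate_2, isolate_20, isolate_37, isolate_40, isolate_51, isolate_53, isolate_55, isolate_62, isolate_65, isolate_7, isolate_71, isolate_74, isolate_76, isolate_81, isolate_84, isolate_86, isolate_88, isolate_89, isolate_9.

20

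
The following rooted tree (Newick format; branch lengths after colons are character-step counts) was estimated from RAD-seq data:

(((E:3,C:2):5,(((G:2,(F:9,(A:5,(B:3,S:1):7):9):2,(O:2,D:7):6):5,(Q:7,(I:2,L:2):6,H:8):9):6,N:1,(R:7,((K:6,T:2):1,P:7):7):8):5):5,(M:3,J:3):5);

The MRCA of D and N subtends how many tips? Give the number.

The MRCA of D and N is the node subtending (((G,(F,(A,(B,S))),(O,D)),(Q,(I,L),H)),N,(R,((K,T),P))).
That clade contains 16 terminal taxa: A, B, D, F, G, H, I, K, L, N, O, P, Q, R, S, T.

16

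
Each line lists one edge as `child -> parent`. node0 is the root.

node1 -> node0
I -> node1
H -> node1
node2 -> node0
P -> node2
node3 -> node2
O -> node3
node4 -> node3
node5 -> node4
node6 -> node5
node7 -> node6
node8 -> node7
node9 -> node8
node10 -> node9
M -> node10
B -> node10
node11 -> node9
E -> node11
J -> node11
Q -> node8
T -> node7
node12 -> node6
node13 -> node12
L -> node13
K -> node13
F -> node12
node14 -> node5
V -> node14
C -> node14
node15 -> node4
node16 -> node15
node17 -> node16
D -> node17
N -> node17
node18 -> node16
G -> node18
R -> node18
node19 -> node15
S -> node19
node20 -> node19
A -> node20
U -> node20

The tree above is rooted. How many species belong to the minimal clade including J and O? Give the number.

19

The MRCA of J and O is the node subtending (O,(((((((M,B),(E,J)),Q),T),((L,K),F)),(V,C)),(((D,N),(G,R)),(S,(A,U))))).
That clade contains 19 terminal taxa: A, B, C, D, E, F, G, J, K, L, M, N, O, Q, R, S, T, U, V.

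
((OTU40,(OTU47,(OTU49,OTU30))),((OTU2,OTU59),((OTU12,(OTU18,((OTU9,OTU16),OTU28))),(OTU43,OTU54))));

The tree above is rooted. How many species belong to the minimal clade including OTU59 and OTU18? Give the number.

The MRCA of OTU59 and OTU18 is the node subtending ((OTU2,OTU59),((OTU12,(OTU18,((OTU9,OTU16),OTU28))),(OTU43,OTU54))).
That clade contains 9 terminal taxa: OTU12, OTU16, OTU18, OTU2, OTU28, OTU43, OTU54, OTU59, OTU9.

9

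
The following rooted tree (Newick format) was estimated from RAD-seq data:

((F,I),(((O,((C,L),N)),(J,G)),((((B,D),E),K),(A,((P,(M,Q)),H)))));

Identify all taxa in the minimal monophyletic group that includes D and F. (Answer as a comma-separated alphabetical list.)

Tracing D: it sits inside (B,D).
Tracing F: it sits inside (F,I).
The smallest clade enclosing both is the whole tree (their MRCA is the root), so the answer is all 17 tips in alphabetical order.

A, B, C, D, E, F, G, H, I, J, K, L, M, N, O, P, Q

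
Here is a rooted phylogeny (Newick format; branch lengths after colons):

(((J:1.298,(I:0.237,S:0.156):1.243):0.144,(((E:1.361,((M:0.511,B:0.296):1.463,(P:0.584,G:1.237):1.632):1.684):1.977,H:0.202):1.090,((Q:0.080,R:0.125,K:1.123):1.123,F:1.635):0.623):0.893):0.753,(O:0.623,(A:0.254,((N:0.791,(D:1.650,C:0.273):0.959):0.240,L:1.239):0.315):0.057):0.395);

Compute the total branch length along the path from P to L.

10.619

The path runs P → … → MRCA → … → L; the MRCA is the root of the tree.
Branch lengths along that path: 0.584 + 1.632 + 1.684 + 1.977 + 1.090 + 0.893 + 0.753 + 0.395 + 0.057 + 0.315 + 1.239 = 10.619.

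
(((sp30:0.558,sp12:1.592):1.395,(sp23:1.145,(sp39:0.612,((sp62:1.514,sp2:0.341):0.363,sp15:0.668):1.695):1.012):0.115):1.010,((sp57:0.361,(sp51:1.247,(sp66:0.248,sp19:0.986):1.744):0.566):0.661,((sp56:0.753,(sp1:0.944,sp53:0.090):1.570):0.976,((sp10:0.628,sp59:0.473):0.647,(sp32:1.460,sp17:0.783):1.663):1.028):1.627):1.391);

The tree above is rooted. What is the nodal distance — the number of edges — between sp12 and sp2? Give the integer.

The MRCA of sp12 and sp2 is the node subtending ((sp30,sp12),(sp23,(sp39,((sp62,sp2),sp15)))).
From sp12 up to that node: 2 branches. From sp2 up to the same node: 5 branches. Total: 2 + 5 = 7.

7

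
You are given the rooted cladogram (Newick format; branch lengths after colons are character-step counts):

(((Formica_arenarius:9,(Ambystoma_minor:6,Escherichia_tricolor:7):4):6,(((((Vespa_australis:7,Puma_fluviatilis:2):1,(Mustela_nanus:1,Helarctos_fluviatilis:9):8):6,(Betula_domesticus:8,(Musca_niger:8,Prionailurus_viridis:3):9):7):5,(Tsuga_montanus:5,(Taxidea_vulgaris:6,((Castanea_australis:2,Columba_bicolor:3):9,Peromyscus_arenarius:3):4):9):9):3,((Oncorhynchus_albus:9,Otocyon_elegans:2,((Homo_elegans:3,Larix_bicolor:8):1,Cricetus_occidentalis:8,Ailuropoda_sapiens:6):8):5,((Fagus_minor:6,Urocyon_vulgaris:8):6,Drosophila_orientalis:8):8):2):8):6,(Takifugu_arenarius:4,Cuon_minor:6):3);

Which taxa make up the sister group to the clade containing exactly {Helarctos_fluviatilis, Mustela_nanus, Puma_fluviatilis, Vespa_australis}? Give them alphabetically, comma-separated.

Betula_domesticus, Musca_niger, Prionailurus_viridis

The clade containing exactly {Helarctos_fluviatilis, Mustela_nanus, Puma_fluviatilis, Vespa_australis} attaches to the tree at the node subtending (((Vespa_australis,Puma_fluviatilis),(Mustela_nanus,Helarctos_fluviatilis)),(Betula_domesticus,(Musca_niger,Prionailurus_viridis))).
The other lineage descending from that same node — the sister group — is (Betula_domesticus,(Musca_niger,Prionailurus_viridis)); its 3 tips in alphabetical order are the answer.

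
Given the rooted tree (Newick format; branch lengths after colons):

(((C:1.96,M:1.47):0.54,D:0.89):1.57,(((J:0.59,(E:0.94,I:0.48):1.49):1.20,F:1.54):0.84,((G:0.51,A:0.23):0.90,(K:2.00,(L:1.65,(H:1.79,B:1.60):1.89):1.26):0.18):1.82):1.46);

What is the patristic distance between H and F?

9.32

The path runs H → … → MRCA → … → F; the MRCA is the node subtending (((J,(E,I)),F),((G,A),(K,(L,(H,B))))).
Branch lengths along that path: 1.79 + 1.89 + 1.26 + 0.18 + 1.82 + 0.84 + 1.54 = 9.32.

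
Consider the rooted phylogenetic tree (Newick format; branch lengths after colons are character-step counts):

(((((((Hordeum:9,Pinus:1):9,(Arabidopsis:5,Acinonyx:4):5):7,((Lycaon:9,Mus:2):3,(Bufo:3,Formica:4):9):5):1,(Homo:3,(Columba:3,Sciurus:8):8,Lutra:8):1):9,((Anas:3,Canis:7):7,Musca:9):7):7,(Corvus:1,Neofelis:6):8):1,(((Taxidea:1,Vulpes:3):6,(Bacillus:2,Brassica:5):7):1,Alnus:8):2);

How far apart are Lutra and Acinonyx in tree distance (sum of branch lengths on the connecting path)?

26

The path runs Lutra → … → MRCA → … → Acinonyx; the MRCA is the node subtending ((((Hordeum,Pinus),(Arabidopsis,Acinonyx)),((Lycaon,Mus),(Bufo,Formica))),(Homo,(Columba,Sciurus),Lutra)).
Branch lengths along that path: 8 + 1 + 1 + 7 + 5 + 4 = 26.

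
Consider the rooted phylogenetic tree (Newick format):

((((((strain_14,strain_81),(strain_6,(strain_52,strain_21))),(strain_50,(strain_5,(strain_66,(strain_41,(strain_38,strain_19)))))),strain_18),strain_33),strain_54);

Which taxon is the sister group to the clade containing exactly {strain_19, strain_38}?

The clade containing exactly {strain_19, strain_38} attaches to the tree at the node subtending (strain_41,(strain_38,strain_19)).
The other lineage descending from that same node — the sister group — is the single tip strain_41.

strain_41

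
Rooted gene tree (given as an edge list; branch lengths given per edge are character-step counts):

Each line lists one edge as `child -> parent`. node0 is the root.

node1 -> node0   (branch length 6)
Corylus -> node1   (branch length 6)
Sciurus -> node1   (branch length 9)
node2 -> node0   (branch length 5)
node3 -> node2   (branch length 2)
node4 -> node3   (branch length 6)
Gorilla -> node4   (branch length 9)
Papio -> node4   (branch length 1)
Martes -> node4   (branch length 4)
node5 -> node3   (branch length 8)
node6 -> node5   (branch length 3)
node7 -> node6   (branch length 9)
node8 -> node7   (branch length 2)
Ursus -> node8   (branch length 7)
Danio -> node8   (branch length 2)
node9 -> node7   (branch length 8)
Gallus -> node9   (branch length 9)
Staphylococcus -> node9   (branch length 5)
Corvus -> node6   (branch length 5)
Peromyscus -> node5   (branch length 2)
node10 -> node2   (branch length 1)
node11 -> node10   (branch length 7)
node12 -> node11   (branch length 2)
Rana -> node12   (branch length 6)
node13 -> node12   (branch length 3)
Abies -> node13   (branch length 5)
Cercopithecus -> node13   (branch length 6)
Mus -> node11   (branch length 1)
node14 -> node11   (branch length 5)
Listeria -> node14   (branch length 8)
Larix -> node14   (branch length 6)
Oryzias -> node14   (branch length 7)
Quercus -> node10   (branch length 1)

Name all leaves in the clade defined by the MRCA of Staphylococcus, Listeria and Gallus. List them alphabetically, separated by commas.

Tracing Staphylococcus: it sits inside (Gallus,Staphylococcus).
Tracing Listeria: it sits inside (Listeria,Larix,Oryzias).
Tracing Gallus: it sits inside (Gallus,Staphylococcus).
The smallest clade enclosing all 3 is (((Gorilla,Papio,Martes),((((Ursus,Danio),(Gallus,Staphylococcus)),Corvus),Peromyscus)),(((Rana,(Abies,Cercopithecus)),Mus,(Listeria,Larix,Oryzias)),Quercus)); the answer is its 17 terminal taxa in alphabetical order.

Abies, Cercopithecus, Corvus, Danio, Gallus, Gorilla, Larix, Listeria, Martes, Mus, Oryzias, Papio, Peromyscus, Quercus, Rana, Staphylococcus, Ursus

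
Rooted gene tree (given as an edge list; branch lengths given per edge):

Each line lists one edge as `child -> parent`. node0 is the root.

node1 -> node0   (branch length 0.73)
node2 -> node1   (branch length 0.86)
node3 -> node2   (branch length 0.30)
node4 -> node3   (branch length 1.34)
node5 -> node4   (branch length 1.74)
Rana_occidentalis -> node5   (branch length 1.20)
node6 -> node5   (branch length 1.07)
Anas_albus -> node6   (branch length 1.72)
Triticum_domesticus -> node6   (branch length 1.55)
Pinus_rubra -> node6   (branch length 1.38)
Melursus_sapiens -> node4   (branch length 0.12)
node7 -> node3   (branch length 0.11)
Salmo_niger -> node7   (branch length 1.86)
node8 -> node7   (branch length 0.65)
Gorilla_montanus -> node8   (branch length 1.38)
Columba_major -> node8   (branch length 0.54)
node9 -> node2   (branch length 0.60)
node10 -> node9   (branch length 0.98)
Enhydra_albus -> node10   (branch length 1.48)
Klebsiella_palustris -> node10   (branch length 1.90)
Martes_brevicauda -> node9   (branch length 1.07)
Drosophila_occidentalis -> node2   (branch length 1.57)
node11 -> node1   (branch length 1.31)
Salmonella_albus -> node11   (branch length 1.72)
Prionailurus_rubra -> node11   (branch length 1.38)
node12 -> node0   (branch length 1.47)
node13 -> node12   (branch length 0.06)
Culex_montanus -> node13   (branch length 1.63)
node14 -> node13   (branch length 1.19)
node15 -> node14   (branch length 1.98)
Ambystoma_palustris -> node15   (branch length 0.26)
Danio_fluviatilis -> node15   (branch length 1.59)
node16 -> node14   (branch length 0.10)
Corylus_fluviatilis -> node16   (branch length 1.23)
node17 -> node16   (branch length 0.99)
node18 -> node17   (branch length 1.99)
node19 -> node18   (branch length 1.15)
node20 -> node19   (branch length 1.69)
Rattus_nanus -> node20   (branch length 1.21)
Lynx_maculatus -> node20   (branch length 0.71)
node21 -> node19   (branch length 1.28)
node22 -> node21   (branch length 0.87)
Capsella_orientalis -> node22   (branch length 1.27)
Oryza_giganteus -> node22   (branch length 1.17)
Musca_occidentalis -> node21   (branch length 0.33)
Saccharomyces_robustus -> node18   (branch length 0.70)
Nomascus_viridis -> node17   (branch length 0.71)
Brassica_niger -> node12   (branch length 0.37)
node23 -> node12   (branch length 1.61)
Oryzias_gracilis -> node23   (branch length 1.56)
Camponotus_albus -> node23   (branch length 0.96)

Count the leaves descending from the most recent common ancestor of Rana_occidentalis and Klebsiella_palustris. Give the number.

The MRCA of Rana_occidentalis and Klebsiella_palustris is the node subtending ((((Rana_occidentalis,(Anas_albus,Triticum_domesticus,Pinus_rubra)),Melursus_sapiens),(Salmo_niger,(Gorilla_montanus,Columba_major))),((Enhydra_albus,Klebsiella_palustris),Martes_brevicauda),Drosophila_occidentalis).
That clade contains 12 terminal taxa: Anas_albus, Columba_major, Drosophila_occidentalis, Enhydra_albus, Gorilla_montanus, Klebsiella_palustris, Martes_brevicauda, Melursus_sapiens, Pinus_rubra, Rana_occidentalis, Salmo_niger, Triticum_domesticus.

12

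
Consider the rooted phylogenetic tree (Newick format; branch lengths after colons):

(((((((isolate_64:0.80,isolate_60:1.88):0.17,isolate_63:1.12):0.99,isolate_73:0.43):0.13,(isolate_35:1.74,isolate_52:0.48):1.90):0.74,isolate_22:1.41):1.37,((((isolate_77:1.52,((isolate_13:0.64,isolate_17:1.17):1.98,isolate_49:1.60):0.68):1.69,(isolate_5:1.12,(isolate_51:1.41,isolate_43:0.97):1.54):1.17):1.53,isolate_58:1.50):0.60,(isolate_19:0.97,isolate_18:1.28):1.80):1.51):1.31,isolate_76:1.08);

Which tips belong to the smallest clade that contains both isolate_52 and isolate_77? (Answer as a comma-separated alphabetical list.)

Tracing isolate_52: it sits inside (isolate_35,isolate_52).
Tracing isolate_77: it sits inside (isolate_77,((isolate_13,isolate_17),isolate_49)).
The smallest clade enclosing both is ((((((isolate_64,isolate_60),isolate_63),isolate_73),(isolate_35,isolate_52)),isolate_22),((((isolate_77,((isolate_13,isolate_17),isolate_49)),(isolate_5,(isolate_51,isolate_43))),isolate_58),(isolate_19,isolate_18))); the answer is its 17 terminal taxa in alphabetical order.

isolate_13, isolate_17, isolate_18, isolate_19, isolate_22, isolate_35, isolate_43, isolate_49, isolate_5, isolate_51, isolate_52, isolate_58, isolate_60, isolate_63, isolate_64, isolate_73, isolate_77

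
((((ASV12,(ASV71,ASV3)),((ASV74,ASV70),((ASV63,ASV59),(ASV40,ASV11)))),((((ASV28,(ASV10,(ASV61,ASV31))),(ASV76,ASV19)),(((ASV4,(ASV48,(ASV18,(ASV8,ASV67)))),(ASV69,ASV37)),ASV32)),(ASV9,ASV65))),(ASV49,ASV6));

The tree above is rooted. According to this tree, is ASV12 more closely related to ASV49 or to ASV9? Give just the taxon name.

ASV9

The MRCA of ASV12 and ASV9 subtends (((ASV12,(ASV71,ASV3)),((ASV74,ASV70),((ASV63,ASV59),(ASV40,ASV11)))),((((ASV28,(ASV10,(ASV61,ASV31))),(ASV76,ASV19)),(((ASV4,(ASV48,(ASV18,(ASV8,ASV67)))),(ASV69,ASV37)),ASV32)),(ASV9,ASV65))) (25 taxa).
The MRCA of ASV12 and ASV49 is the root, subtending the entire tree (27 taxa).
The first is nested inside the second, so ASV12 shares a more recent common ancestor with ASV9.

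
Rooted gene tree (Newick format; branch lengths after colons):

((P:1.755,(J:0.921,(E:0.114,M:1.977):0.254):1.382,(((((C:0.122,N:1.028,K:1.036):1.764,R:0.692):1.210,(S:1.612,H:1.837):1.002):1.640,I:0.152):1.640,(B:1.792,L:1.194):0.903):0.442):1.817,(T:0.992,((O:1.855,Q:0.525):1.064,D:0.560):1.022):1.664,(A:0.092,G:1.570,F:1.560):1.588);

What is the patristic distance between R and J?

The path runs R → … → MRCA → … → J; the MRCA is the node subtending (P,(J,(E,M)),(((((C,N,K),R),(S,H)),I),(B,L))).
Branch lengths along that path: 0.692 + 1.210 + 1.640 + 1.640 + 0.442 + 1.382 + 0.921 = 7.927.

7.927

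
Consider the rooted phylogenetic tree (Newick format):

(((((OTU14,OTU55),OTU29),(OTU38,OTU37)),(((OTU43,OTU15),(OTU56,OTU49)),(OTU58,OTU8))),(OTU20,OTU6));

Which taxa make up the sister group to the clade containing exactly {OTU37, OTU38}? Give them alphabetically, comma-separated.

OTU14, OTU29, OTU55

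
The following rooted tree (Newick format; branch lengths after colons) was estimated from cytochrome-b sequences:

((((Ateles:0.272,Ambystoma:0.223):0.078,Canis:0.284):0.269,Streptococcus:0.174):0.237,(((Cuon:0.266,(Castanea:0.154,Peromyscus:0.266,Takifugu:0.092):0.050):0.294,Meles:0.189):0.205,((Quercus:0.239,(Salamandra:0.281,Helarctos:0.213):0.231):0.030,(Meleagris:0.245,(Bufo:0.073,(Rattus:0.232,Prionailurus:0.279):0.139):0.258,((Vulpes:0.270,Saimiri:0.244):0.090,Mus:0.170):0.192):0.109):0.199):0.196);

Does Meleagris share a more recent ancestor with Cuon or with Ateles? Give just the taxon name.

The MRCA of Meleagris and Cuon subtends (((Cuon,(Castanea,Peromyscus,Takifugu)),Meles),((Quercus,(Salamandra,Helarctos)),(Meleagris,(Bufo,(Rattus,Prionailurus)),((Vulpes,Saimiri),Mus)))) (15 taxa).
The MRCA of Meleagris and Ateles is the root, subtending the entire tree (19 taxa).
The first is nested inside the second, so Meleagris shares a more recent common ancestor with Cuon.

Cuon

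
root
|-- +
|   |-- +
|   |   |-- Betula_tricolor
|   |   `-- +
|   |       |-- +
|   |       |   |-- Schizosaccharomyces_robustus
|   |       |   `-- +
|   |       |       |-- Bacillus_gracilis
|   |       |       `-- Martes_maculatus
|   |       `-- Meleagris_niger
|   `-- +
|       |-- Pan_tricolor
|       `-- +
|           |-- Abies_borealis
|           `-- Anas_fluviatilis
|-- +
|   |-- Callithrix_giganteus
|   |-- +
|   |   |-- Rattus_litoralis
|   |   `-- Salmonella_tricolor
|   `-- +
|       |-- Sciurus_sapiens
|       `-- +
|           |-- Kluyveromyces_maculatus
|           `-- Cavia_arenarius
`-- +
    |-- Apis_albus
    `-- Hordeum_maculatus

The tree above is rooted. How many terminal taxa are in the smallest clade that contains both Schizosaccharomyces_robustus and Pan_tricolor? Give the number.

8

The MRCA of Schizosaccharomyces_robustus and Pan_tricolor is the node subtending ((Betula_tricolor,((Schizosaccharomyces_robustus,(Bacillus_gracilis,Martes_maculatus)),Meleagris_niger)),(Pan_tricolor,(Abies_borealis,Anas_fluviatilis))).
That clade contains 8 terminal taxa: Abies_borealis, Anas_fluviatilis, Bacillus_gracilis, Betula_tricolor, Martes_maculatus, Meleagris_niger, Pan_tricolor, Schizosaccharomyces_robustus.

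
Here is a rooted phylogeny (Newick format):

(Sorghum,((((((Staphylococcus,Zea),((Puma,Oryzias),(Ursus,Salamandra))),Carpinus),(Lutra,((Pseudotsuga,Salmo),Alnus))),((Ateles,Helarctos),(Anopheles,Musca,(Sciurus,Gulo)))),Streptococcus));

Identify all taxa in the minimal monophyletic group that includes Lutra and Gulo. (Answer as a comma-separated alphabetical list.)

Tracing Lutra: it sits inside (Lutra,((Pseudotsuga,Salmo),Alnus)).
Tracing Gulo: it sits inside (Sciurus,Gulo).
The smallest clade enclosing both is (((((Staphylococcus,Zea),((Puma,Oryzias),(Ursus,Salamandra))),Carpinus),(Lutra,((Pseudotsuga,Salmo),Alnus))),((Ateles,Helarctos),(Anopheles,Musca,(Sciurus,Gulo)))); the answer is its 17 terminal taxa in alphabetical order.

Alnus, Anopheles, Ateles, Carpinus, Gulo, Helarctos, Lutra, Musca, Oryzias, Pseudotsuga, Puma, Salamandra, Salmo, Sciurus, Staphylococcus, Ursus, Zea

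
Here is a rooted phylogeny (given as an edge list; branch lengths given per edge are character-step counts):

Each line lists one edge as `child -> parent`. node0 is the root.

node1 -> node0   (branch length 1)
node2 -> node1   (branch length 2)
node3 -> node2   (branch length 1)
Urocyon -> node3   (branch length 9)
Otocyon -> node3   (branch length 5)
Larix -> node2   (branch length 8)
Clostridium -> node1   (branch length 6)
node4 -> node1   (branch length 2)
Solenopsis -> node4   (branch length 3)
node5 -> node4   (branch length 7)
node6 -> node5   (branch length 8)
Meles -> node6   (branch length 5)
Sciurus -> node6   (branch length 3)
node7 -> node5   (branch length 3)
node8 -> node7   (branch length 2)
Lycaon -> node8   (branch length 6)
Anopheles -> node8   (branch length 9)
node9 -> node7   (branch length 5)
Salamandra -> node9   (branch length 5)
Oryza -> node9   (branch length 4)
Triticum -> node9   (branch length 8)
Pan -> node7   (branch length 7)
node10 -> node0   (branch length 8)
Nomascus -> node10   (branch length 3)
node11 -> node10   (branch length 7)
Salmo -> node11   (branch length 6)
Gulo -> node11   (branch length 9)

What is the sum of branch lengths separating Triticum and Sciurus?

27

The path runs Triticum → … → MRCA → … → Sciurus; the MRCA is the node subtending ((Meles,Sciurus),((Lycaon,Anopheles),(Salamandra,Oryza,Triticum),Pan)).
Branch lengths along that path: 8 + 5 + 3 + 8 + 3 = 27.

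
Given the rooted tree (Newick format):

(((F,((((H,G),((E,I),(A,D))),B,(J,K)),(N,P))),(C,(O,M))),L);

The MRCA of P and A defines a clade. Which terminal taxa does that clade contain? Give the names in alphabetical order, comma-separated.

Tracing P: it sits inside (N,P).
Tracing A: it sits inside (A,D).
The smallest clade enclosing both is ((((H,G),((E,I),(A,D))),B,(J,K)),(N,P)); the answer is its 11 terminal taxa in alphabetical order.

A, B, D, E, G, H, I, J, K, N, P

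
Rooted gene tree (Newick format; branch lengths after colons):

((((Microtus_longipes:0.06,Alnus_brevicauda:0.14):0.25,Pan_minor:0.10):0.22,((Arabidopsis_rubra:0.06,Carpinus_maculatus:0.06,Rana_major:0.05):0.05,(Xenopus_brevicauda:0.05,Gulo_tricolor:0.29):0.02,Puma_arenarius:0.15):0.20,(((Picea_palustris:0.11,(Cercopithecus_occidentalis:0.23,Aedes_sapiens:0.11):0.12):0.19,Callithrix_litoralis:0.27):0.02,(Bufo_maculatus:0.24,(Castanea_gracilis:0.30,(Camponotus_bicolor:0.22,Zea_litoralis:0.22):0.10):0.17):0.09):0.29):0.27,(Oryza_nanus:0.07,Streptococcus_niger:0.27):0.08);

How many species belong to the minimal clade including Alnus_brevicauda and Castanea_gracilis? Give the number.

17

The MRCA of Alnus_brevicauda and Castanea_gracilis is the node subtending (((Microtus_longipes,Alnus_brevicauda),Pan_minor),((Arabidopsis_rubra,Carpinus_maculatus,Rana_major),(Xenopus_brevicauda,Gulo_tricolor),Puma_arenarius),(((Picea_palustris,(Cercopithecus_occidentalis,Aedes_sapiens)),Callithrix_litoralis),(Bufo_maculatus,(Castanea_gracilis,(Camponotus_bicolor,Zea_litoralis))))).
That clade contains 17 terminal taxa: Aedes_sapiens, Alnus_brevicauda, Arabidopsis_rubra, Bufo_maculatus, Callithrix_litoralis, Camponotus_bicolor, Carpinus_maculatus, Castanea_gracilis, Cercopithecus_occidentalis, Gulo_tricolor, Microtus_longipes, Pan_minor, Picea_palustris, Puma_arenarius, Rana_major, Xenopus_brevicauda, Zea_litoralis.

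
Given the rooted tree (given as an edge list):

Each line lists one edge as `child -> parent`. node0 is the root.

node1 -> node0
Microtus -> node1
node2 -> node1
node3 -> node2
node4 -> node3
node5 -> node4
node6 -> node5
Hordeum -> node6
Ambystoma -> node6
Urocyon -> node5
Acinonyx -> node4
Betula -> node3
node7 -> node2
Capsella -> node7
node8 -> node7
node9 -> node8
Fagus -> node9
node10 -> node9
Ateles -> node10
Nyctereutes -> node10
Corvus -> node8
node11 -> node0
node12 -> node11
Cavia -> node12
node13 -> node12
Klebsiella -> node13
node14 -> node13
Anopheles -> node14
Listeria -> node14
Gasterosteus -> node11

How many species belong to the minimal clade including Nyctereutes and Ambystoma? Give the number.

The MRCA of Nyctereutes and Ambystoma is the node subtending (((((Hordeum,Ambystoma),Urocyon),Acinonyx),Betula),(Capsella,((Fagus,(Ateles,Nyctereutes)),Corvus))).
That clade contains 10 terminal taxa: Acinonyx, Ambystoma, Ateles, Betula, Capsella, Corvus, Fagus, Hordeum, Nyctereutes, Urocyon.

10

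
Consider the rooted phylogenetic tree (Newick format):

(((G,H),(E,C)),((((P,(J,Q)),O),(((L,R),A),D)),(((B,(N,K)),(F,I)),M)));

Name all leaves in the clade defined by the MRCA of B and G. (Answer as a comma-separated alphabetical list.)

Tracing B: it sits inside (B,(N,K)).
Tracing G: it sits inside (G,H).
The smallest clade enclosing both is the whole tree (their MRCA is the root), so the answer is all 18 tips in alphabetical order.

A, B, C, D, E, F, G, H, I, J, K, L, M, N, O, P, Q, R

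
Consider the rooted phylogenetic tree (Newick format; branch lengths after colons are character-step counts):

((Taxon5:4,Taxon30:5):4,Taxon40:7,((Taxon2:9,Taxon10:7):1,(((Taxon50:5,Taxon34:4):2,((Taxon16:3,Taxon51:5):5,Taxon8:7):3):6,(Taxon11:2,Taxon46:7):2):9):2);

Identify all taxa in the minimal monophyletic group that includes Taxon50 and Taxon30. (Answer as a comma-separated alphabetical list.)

Taxon10, Taxon11, Taxon16, Taxon2, Taxon30, Taxon34, Taxon40, Taxon46, Taxon5, Taxon50, Taxon51, Taxon8

Tracing Taxon50: it sits inside (Taxon50,Taxon34).
Tracing Taxon30: it sits inside (Taxon5,Taxon30).
The smallest clade enclosing both is the whole tree (their MRCA is the root), so the answer is all 12 tips in alphabetical order.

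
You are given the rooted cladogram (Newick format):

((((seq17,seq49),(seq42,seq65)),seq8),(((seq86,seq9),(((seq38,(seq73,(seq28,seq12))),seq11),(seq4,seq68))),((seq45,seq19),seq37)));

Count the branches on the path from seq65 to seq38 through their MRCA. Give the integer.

The MRCA of seq65 and seq38 is the root of the tree.
From seq65 up to that node: 4 branches. From seq38 up to the same node: 6 branches. Total: 4 + 6 = 10.

10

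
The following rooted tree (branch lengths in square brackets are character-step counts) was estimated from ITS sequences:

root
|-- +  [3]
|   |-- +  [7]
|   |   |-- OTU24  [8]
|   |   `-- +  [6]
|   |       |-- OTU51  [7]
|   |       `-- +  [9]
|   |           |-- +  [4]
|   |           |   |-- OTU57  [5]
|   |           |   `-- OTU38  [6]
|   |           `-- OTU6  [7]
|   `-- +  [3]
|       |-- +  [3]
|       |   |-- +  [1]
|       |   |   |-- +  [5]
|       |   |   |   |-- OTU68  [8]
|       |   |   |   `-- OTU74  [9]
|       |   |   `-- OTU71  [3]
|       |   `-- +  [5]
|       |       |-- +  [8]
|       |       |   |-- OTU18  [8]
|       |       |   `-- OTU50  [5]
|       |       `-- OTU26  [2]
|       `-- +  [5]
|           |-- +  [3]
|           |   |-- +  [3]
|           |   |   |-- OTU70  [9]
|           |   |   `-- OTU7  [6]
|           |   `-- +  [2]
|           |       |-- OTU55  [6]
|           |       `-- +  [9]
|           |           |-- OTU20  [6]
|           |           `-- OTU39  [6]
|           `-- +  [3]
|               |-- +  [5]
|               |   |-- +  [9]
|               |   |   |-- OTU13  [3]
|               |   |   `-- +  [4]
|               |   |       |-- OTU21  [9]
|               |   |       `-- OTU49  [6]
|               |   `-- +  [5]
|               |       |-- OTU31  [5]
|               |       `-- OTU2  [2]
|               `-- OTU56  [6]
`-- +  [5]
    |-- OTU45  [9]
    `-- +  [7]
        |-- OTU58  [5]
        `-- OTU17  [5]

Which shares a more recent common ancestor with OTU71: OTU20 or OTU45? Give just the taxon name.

OTU20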